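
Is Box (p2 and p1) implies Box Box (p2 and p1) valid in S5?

Tableau for the negation not (Box (p2 and p1) implies Box Box (p2 and p1)):
1. not (Box (p2 and p1) implies Box Box (p2 and p1)), u
2. Box (p2 and p1), u   [neg-implies-rule on 1]
3. not Box Box (p2 and p1), u   [neg-implies-rule on 1]
4. p2 and p1, u   [Box-rule on 2 via uRu]
5. p2, u   [and-rule on 4]
6. p1, u   [and-rule on 4]
7. not Box (p2 and p1), v   [neg-Box-rule on 3: fresh world v, uRv]
8. p2 and p1, v   [Box-rule on 2 via uRv]
9. p2, v   [and-rule on 8]
10. p1, v   [and-rule on 8]
11. not (p2 and p1), w   [neg-Box-rule on 7: fresh world w, vRw]
12. p2 and p1, w   [Box-rule on 2 via uRw]
13. p2, w   [and-rule on 12]
14. p1, w   [and-rule on 12]
15. not p1, w   [neg-and-rule on 11 (branches; this branch)]
Accessibility: uRu, uRv, uRw, vRu, vRv, vRw, wRu, wRv, wRw
Branch closes: p1 and not p1 both at w.
All branches of the negation close; one closing branch shown above.

Valid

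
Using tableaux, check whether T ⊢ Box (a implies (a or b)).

Tableau for the negation not Box (a implies (a or b)):
1. not Box (a implies (a or b)), w0
2. not (a implies (a or b)), w1   [neg-Box-rule on 1: fresh world w1, w0Rw1]
3. a, w1   [neg-implies-rule on 2]
4. not (a or b), w1   [neg-implies-rule on 2]
5. not a, w1   [neg-or-rule on 4]
6. not b, w1   [neg-or-rule on 4]
Accessibility: w0Rw0, w0Rw1, w1Rw1
Branch closes: a and not a both at w1.
All branches of the negation close; one closing branch shown above.

Yes, valid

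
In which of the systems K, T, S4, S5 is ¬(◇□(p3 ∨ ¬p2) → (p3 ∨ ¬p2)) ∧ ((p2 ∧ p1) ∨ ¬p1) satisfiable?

S4-tableau for the formula:
1. ¬(◇□(p3 ∨ ¬p2) → (p3 ∨ ¬p2)) ∧ ((p2 ∧ p1) ∨ ¬p1), u
2. ¬(◇□(p3 ∨ ¬p2) → (p3 ∨ ¬p2)), u   [∧-rule on 1]
3. (p2 ∧ p1) ∨ ¬p1, u   [∧-rule on 1]
4. ◇□(p3 ∨ ¬p2), u   [¬→-rule on 2]
5. ¬(p3 ∨ ¬p2), u   [¬→-rule on 2]
6. ¬p3, u   [¬∨-rule on 5]
7. p2, u   [¬∨-rule on 5]
8. ¬p1, u   [∨-rule on 3 (branches; this branch)]
9. □(p3 ∨ ¬p2), v   [◇-rule on 4: fresh world v, uRv]
10. p3 ∨ ¬p2, v   [□-rule on 9 via vRv]
11. ¬p2, v   [∨-rule on 10 (branches; this branch)]
Accessibility: uRu, uRv, vRv
Complete open branch: satisfiable in S4, hence also in K, T (this S4-model is also a K-model and a T-model).
S5-tableau for the formula:
1. ¬(◇□(p3 ∨ ¬p2) → (p3 ∨ ¬p2)) ∧ ((p2 ∧ p1) ∨ ¬p1), u
2. ¬(◇□(p3 ∨ ¬p2) → (p3 ∨ ¬p2)), u   [∧-rule on 1]
3. (p2 ∧ p1) ∨ ¬p1, u   [∧-rule on 1]
4. ◇□(p3 ∨ ¬p2), u   [¬→-rule on 2]
5. ¬(p3 ∨ ¬p2), u   [¬→-rule on 2]
6. ¬p3, u   [¬∨-rule on 5]
7. p2, u   [¬∨-rule on 5]
8. p2 ∧ p1, u   [∨-rule on 3 (branches; this branch)]
9. p1, u   [∧-rule on 8]
10. □(p3 ∨ ¬p2), v   [◇-rule on 4: fresh world v, uRv]
11. p3 ∨ ¬p2, u   [□-rule on 10 via vRu]
12. p3 ∨ ¬p2, v   [□-rule on 10 via vRv]
13. ¬p2, u   [∨-rule on 11 (branches; this branch)]
Accessibility: uRu, uRv, vRu, vRv
Branch closes: p2 and ¬p2 both at u.
Every branch closes (one shown): unsatisfiable in S5.

K, T, S4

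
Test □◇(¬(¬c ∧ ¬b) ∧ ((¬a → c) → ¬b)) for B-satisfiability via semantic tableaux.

1. □◇(¬(¬c ∧ ¬b) ∧ ((¬a → c) → ¬b)), u
2. ◇(¬(¬c ∧ ¬b) ∧ ((¬a → c) → ¬b)), u   [□-rule on 1 via uRu]
3. ¬(¬c ∧ ¬b) ∧ ((¬a → c) → ¬b), v   [◇-rule on 2: fresh world v, uRv]
4. ¬(¬c ∧ ¬b), v   [∧-rule on 3]
5. (¬a → c) → ¬b, v   [∧-rule on 3]
6. ◇(¬(¬c ∧ ¬b) ∧ ((¬a → c) → ¬b)), v   [□-rule on 1 via uRv]
7. b, v   [¬∧-rule on 4 (branches; this branch)]
8. ¬(¬a → c), v   [→-rule on 5 (branches; this branch)]
9. ¬a, v   [¬→-rule on 8]
10. ¬c, v   [¬→-rule on 8]
11. ¬(¬c ∧ ¬b) ∧ ((¬a → c) → ¬b), w   [◇-rule on 6: fresh world w, vRw]
12. ¬(¬c ∧ ¬b), w   [∧-rule on 11]
13. (¬a → c) → ¬b, w   [∧-rule on 11]
14. b, w   [¬∧-rule on 12 (branches; this branch)]
15. ¬(¬a → c), w   [→-rule on 13 (branches; this branch)]
16. ¬a, w   [¬→-rule on 15]
17. ¬c, w   [¬→-rule on 15]
Accessibility: uRu, uRv, vRu, vRv, vRw, wRv, wRw

Yes, satisfiable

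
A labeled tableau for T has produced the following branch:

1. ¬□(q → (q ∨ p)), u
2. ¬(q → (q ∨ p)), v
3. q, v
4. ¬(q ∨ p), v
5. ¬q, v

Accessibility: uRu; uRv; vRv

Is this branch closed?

Yes, closed

Both q and ¬q appear at v.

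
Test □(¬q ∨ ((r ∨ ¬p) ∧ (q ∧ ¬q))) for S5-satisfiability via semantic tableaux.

1. □(¬q ∨ ((r ∨ ¬p) ∧ (q ∧ ¬q))), 0
2. ¬q ∨ ((r ∨ ¬p) ∧ (q ∧ ¬q)), 0
3. ¬q, 0
Accessibility: 0R0

Satisfiable (open branch found)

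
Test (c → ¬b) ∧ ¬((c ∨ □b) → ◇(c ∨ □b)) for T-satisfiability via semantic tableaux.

Unsatisfiable

1. (c → ¬b) ∧ ¬((c ∨ □b) → ◇(c ∨ □b)), w0
2. c → ¬b, w0   [∧-rule on 1]
3. ¬((c ∨ □b) → ◇(c ∨ □b)), w0   [∧-rule on 1]
4. c ∨ □b, w0   [¬→-rule on 3]
5. ¬◇(c ∨ □b), w0   [¬→-rule on 3]
6. ¬(c ∨ □b), w0   [¬◇-rule on 5 via w0Rw0]
7. ¬c, w0   [¬∨-rule on 6]
8. ¬□b, w0   [¬∨-rule on 6]
9. □b, w0   [∨-rule on 4 (branches; this branch)]
10. b, w0   [□-rule on 9 via w0Rw0]
11. ¬b, w1   [¬□-rule on 8: fresh world w1, w0Rw1]
12. ¬(c ∨ □b), w1   [¬◇-rule on 5 via w0Rw1]
13. ¬c, w1   [¬∨-rule on 12]
14. ¬□b, w1   [¬∨-rule on 12]
15. b, w1   [□-rule on 9 via w0Rw1]
Accessibility: w0Rw0, w0Rw1, w1Rw1
Branch closes: b and ¬b both at w1.
All branches of the tableau close; one closing branch shown above.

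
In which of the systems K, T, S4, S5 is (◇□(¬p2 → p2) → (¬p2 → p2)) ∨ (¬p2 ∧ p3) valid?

S5-tableau for the negation ¬((◇□(¬p2 → p2) → (¬p2 → p2)) ∨ (¬p2 ∧ p3)):
1. ¬((◇□(¬p2 → p2) → (¬p2 → p2)) ∨ (¬p2 ∧ p3)), u
2. ¬(◇□(¬p2 → p2) → (¬p2 → p2)), u
3. ¬(¬p2 ∧ p3), u
4. ◇□(¬p2 → p2), u
5. ¬(¬p2 → p2), u
6. ¬p2, u
7. ¬p3, u
8. □(¬p2 → p2), v
9. ¬p2 → p2, u
10. ¬p2 → p2, v
11. p2, u
Accessibility: uRu, uRv, vRu, vRv
Branch closes: p2 and ¬p2 both at u.
Every branch closes (one shown): valid in S5.
S4-tableau for the negation ¬((◇□(¬p2 → p2) → (¬p2 → p2)) ∨ (¬p2 ∧ p3)):
1. ¬((◇□(¬p2 → p2) → (¬p2 → p2)) ∨ (¬p2 ∧ p3)), u
2. ¬(◇□(¬p2 → p2) → (¬p2 → p2)), u
3. ¬(¬p2 ∧ p3), u
4. ◇□(¬p2 → p2), u
5. ¬(¬p2 → p2), u
6. ¬p2, u
7. ¬p3, u
8. □(¬p2 → p2), v
9. ¬p2 → p2, v
10. p2, v
Accessibility: uRu, uRv, vRv
Complete open branch: countermodel on an S4-frame, so not valid in S4, nor in K, T (the same frame is also a K-frame and a T-frame).

S5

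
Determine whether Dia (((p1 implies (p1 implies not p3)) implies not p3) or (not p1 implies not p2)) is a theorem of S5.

Tableau for the negation not Dia (((p1 implies (p1 implies not p3)) implies not p3) or (not p1 implies not p2)):
1. not Dia (((p1 implies (p1 implies not p3)) implies not p3) or (not p1 implies not p2)), 0
2. not (((p1 implies (p1 implies not p3)) implies not p3) or (not p1 implies not p2)), 0
3. not ((p1 implies (p1 implies not p3)) implies not p3), 0
4. not (not p1 implies not p2), 0
5. p1 implies (p1 implies not p3), 0
6. p3, 0
7. not p1, 0
8. p2, 0
9. p1 implies not p3, 0
Accessibility: 0R0
The negation has an open branch (countermodel exists).

Not valid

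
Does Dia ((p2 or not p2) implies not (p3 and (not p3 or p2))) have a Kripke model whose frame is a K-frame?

1. Dia ((p2 or not p2) implies not (p3 and (not p3 or p2))), 0
2. (p2 or not p2) implies not (p3 and (not p3 or p2)), 1   [Dia-rule on 1: fresh world 1, 0R1]
3. not (p3 and (not p3 or p2)), 1   [implies-rule on 2 (branches; this branch)]
4. not (not p3 or p2), 1   [neg-and-rule on 3 (branches; this branch)]
5. p3, 1   [neg-or-rule on 4]
6. not p2, 1   [neg-or-rule on 4]
Accessibility: 0R1

Satisfiable (open branch found)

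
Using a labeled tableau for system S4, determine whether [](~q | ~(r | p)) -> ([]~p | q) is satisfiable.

1. [](~q | ~(r | p)) -> ([]~p | q), 0
2. []~p | q, 0
3. q, 0
Accessibility: 0R0

Satisfiable (open branch found)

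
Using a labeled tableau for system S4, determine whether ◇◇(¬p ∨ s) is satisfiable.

Satisfiable

1. ◇◇(¬p ∨ s), w0
2. ◇(¬p ∨ s), w1
3. ¬p ∨ s, w2
4. s, w2
Accessibility: w0Rw0, w0Rw1, w0Rw2, w1Rw1, w1Rw2, w2Rw2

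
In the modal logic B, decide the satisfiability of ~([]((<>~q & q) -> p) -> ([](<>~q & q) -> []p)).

1. ~([]((<>~q & q) -> p) -> ([](<>~q & q) -> []p)), 0
2. []((<>~q & q) -> p), 0   [~->-rule on 1]
3. ~([](<>~q & q) -> []p), 0   [~->-rule on 1]
4. [](<>~q & q), 0   [~->-rule on 3]
5. ~[]p, 0   [~->-rule on 3]
6. (<>~q & q) -> p, 0   [[]-rule on 2 via 0R0]
7. <>~q & q, 0   [[]-rule on 4 via 0R0]
8. <>~q, 0   [&-rule on 7]
9. q, 0   [&-rule on 7]
10. ~(<>~q & q), 0   [->-rule on 6 (branches; this branch)]
11. ~<>~q, 0   [~&-rule on 10 (branches; this branch)]
12. ~p, 1   [~[]-rule on 5: fresh world 1, 0R1]
13. (<>~q & q) -> p, 1   [[]-rule on 2 via 0R1]
14. <>~q & q, 1   [[]-rule on 4 via 0R1]
15. <>~q, 1   [&-rule on 14]
16. q, 1   [&-rule on 14]
17. ~(<>~q & q), 1   [->-rule on 13 (branches; this branch)]
18. ~<>~q, 1   [~&-rule on 17 (branches; this branch)]
19. ~q, 2   [<>-rule on 8: fresh world 2, 0R2]
20. (<>~q & q) -> p, 2   [[]-rule on 2 via 0R2]
21. <>~q & q, 2   [[]-rule on 4 via 0R2]
22. <>~q, 2   [&-rule on 21]
23. q, 2   [&-rule on 21]
Accessibility: 0R0, 0R1, 0R2, 1R0, 1R1, 2R0, 2R2
Branch closes: q and ~q both at 2.
All branches of the tableau close; one closing branch shown above.

No, unsatisfiable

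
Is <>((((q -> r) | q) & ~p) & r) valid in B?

Tableau for the negation ~<>((((q -> r) | q) & ~p) & r):
1. ~<>((((q -> r) | q) & ~p) & r), u
2. ~((((q -> r) | q) & ~p) & r), u
3. ~r, u
Accessibility: uRu
The negation has an open branch (countermodel exists).

No, not valid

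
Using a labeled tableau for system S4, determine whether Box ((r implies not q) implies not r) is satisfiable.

Satisfiable

1. Box ((r implies not q) implies not r), u
2. (r implies not q) implies not r, u   [Box-rule on 1 via uRu]
3. not r, u   [implies-rule on 2 (branches; this branch)]
Accessibility: uRu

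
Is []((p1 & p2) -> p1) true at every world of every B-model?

Tableau for the negation ~[]((p1 & p2) -> p1):
1. ~[]((p1 & p2) -> p1), 0
2. ~((p1 & p2) -> p1), 1
3. p1 & p2, 1
4. ~p1, 1
5. p1, 1
6. p2, 1
Accessibility: 0R0, 0R1, 1R0, 1R1
Branch closes: p1 and ~p1 both at 1.
Every branch of the negation's tableau closes; the branch above is one of them.

Yes, valid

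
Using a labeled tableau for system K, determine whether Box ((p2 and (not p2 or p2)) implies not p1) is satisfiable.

1. Box ((p2 and (not p2 or p2)) implies not p1), u

Yes, satisfiable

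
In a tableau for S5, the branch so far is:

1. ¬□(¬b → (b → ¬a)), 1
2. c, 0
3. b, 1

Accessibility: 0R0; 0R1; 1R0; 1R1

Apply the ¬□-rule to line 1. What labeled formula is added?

a fresh world 2 with 1R2, and ¬(¬b → (b → ¬a)) at 2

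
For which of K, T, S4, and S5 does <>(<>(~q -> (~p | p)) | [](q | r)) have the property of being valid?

T, S4, S5

T-tableau for the negation ~<>(<>(~q -> (~p | p)) | [](q | r)):
1. ~<>(<>(~q -> (~p | p)) | [](q | r)), u
2. ~(<>(~q -> (~p | p)) | [](q | r)), u
3. ~<>(~q -> (~p | p)), u
4. ~[](q | r), u
5. ~(~q -> (~p | p)), u
6. ~q, u
7. ~(~p | p), u
8. p, u
9. ~p, u
Accessibility: uRu
Branch closes: p and ~p both at u.
Every branch closes (one shown): valid in T, hence also in S4, S5 (every theorem of T is a theorem of S4 and S5).
K-tableau for the negation ~<>(<>(~q -> (~p | p)) | [](q | r)):
1. ~<>(<>(~q -> (~p | p)) | [](q | r)), u
Complete open branch: countermodel on a K-frame, so not valid in K.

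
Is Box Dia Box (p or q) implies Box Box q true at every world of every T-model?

Tableau for the negation not (Box Dia Box (p or q) implies Box Box q):
1. not (Box Dia Box (p or q) implies Box Box q), u
2. Box Dia Box (p or q), u
3. not Box Box q, u
4. Dia Box (p or q), u
5. not Box q, v
6. Dia Box (p or q), v
7. Box (p or q), w
8. Dia Box (p or q), w
9. p or q, w
10. q, w
11. not q, x
12. Box (p or q), y
13. p or q, y
14. q, y
15. Box (p or q), z
16. p or q, z
17. q, z
Accessibility: uRu, uRv, uRw, vRv, vRx, vRy, wRw, wRz, xRx, yRy, zRz
The negation has an open branch (countermodel exists).

Not valid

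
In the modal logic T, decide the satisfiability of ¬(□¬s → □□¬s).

Yes, satisfiable

1. ¬(□¬s → □□¬s), w0
2. □¬s, w0
3. ¬□□¬s, w0
4. ¬s, w0
5. ¬□¬s, w1
6. ¬s, w1
7. s, w2
Accessibility: w0Rw0, w0Rw1, w1Rw1, w1Rw2, w2Rw2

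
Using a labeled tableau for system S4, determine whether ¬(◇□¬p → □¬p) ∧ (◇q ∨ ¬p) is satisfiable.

1. ¬(◇□¬p → □¬p) ∧ (◇q ∨ ¬p), 0
2. ¬(◇□¬p → □¬p), 0
3. ◇q ∨ ¬p, 0
4. ◇□¬p, 0
5. ¬□¬p, 0
6. ¬p, 0
7. □¬p, 1
8. ¬p, 1
9. p, 2
Accessibility: 0R0, 0R1, 0R2, 1R1, 2R2

Yes, satisfiable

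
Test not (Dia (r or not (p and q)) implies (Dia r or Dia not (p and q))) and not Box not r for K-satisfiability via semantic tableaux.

Unsatisfiable

1. not (Dia (r or not (p and q)) implies (Dia r or Dia not (p and q))) and not Box not r, u
2. not (Dia (r or not (p and q)) implies (Dia r or Dia not (p and q))), u
3. not Box not r, u
4. Dia (r or not (p and q)), u
5. not (Dia r or Dia not (p and q)), u
6. not Dia r, u
7. not Dia not (p and q), u
8. r, v
9. not r, v
Accessibility: uRv
Branch closes: r and not r both at v.
Every branch closes; the branch above is one of them.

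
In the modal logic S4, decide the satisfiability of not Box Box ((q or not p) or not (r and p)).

1. not Box Box ((q or not p) or not (r and p)), u
2. not Box ((q or not p) or not (r and p)), v
3. not ((q or not p) or not (r and p)), w
4. not (q or not p), w
5. r and p, w
6. not q, w
7. p, w
8. r, w
Accessibility: uRu, uRv, uRw, vRv, vRw, wRw

Satisfiable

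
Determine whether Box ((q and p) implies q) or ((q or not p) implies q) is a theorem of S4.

Tableau for the negation not (Box ((q and p) implies q) or ((q or not p) implies q)):
1. not (Box ((q and p) implies q) or ((q or not p) implies q)), 0
2. not Box ((q and p) implies q), 0
3. not ((q or not p) implies q), 0
4. q or not p, 0
5. not q, 0
6. not p, 0
7. not ((q and p) implies q), 1
8. q and p, 1
9. not q, 1
10. q, 1
11. p, 1
Accessibility: 0R0, 0R1, 1R1
Branch closes: q and not q both at 1.
All branches of the negation close; one closing branch shown above.

Yes, valid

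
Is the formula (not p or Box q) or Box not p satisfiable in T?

1. (not p or Box q) or Box not p, 0
2. Box not p, 0
3. not p, 0
Accessibility: 0R0

Satisfiable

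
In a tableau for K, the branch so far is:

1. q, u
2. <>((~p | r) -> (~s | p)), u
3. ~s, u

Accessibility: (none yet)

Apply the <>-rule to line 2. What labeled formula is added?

a fresh world v with uRv, and (~p | r) -> (~s | p) at v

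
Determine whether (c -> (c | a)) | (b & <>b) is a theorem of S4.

Yes, valid

Tableau for the negation ~((c -> (c | a)) | (b & <>b)):
1. ~((c -> (c | a)) | (b & <>b)), u
2. ~(c -> (c | a)), u
3. ~(b & <>b), u
4. c, u
5. ~(c | a), u
6. ~c, u
7. ~a, u
Accessibility: uRu
Branch closes: c and ~c both at u.
Every branch of the negation's tableau closes; the branch above is one of them.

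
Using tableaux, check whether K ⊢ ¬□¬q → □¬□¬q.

Invalid (countermodel exists)

Tableau for the negation ¬(¬□¬q → □¬□¬q):
1. ¬(¬□¬q → □¬□¬q), w0
2. ¬□¬q, w0
3. ¬□¬□¬q, w0
4. q, w1
5. □¬q, w2
Accessibility: w0Rw1, w0Rw2
The negation has an open branch (countermodel exists).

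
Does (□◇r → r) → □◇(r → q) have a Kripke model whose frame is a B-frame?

1. (□◇r → r) → □◇(r → q), u
2. □◇(r → q), u
3. ◇(r → q), u
4. r → q, v
5. ◇(r → q), v
6. q, v
7. r → q, w
8. q, w
Accessibility: uRu, uRv, vRu, vRv, vRw, wRv, wRw

Yes, satisfiable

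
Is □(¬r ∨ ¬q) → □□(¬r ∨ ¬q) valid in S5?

Valid in S5

Tableau for the negation ¬(□(¬r ∨ ¬q) → □□(¬r ∨ ¬q)):
1. ¬(□(¬r ∨ ¬q) → □□(¬r ∨ ¬q)), 0
2. □(¬r ∨ ¬q), 0
3. ¬□□(¬r ∨ ¬q), 0
4. ¬r ∨ ¬q, 0
5. ¬q, 0
6. ¬□(¬r ∨ ¬q), 1
7. ¬r ∨ ¬q, 1
8. ¬q, 1
9. ¬(¬r ∨ ¬q), 2
10. r, 2
11. q, 2
12. ¬r ∨ ¬q, 2
13. ¬q, 2
Accessibility: 0R0, 0R1, 0R2, 1R0, 1R1, 1R2, 2R0, 2R1, 2R2
Branch closes: q and ¬q both at 2.
Every branch of the negation's tableau closes; the branch above is one of them.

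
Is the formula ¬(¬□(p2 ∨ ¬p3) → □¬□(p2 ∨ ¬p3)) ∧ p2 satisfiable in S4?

Yes, satisfiable

1. ¬(¬□(p2 ∨ ¬p3) → □¬□(p2 ∨ ¬p3)) ∧ p2, u
2. ¬(¬□(p2 ∨ ¬p3) → □¬□(p2 ∨ ¬p3)), u
3. p2, u
4. ¬□(p2 ∨ ¬p3), u
5. ¬□¬□(p2 ∨ ¬p3), u
6. ¬(p2 ∨ ¬p3), v
7. ¬p2, v
8. p3, v
9. □(p2 ∨ ¬p3), w
10. p2 ∨ ¬p3, w
11. ¬p3, w
Accessibility: uRu, uRv, uRw, vRv, wRw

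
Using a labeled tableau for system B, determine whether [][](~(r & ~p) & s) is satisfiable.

Yes, satisfiable

1. [][](~(r & ~p) & s), u
2. [](~(r & ~p) & s), u
3. ~(r & ~p) & s, u
4. ~(r & ~p), u
5. s, u
6. p, u
Accessibility: uRu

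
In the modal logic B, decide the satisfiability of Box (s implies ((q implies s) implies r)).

1. Box (s implies ((q implies s) implies r)), 0
2. s implies ((q implies s) implies r), 0
3. (q implies s) implies r, 0
4. r, 0
Accessibility: 0R0

Satisfiable (open branch found)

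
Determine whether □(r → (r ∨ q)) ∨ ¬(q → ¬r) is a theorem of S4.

Tableau for the negation ¬(□(r → (r ∨ q)) ∨ ¬(q → ¬r)):
1. ¬(□(r → (r ∨ q)) ∨ ¬(q → ¬r)), w0
2. ¬□(r → (r ∨ q)), w0   [¬∨-rule on 1]
3. q → ¬r, w0   [¬∨-rule on 1]
4. ¬r, w0   [→-rule on 3 (branches; this branch)]
5. ¬(r → (r ∨ q)), w1   [¬□-rule on 2: fresh world w1, w0Rw1]
6. r, w1   [¬→-rule on 5]
7. ¬(r ∨ q), w1   [¬→-rule on 5]
8. ¬r, w1   [¬∨-rule on 7]
9. ¬q, w1   [¬∨-rule on 7]
Accessibility: w0Rw0, w0Rw1, w1Rw1
Branch closes: r and ¬r both at w1.
All branches of the negation close; one closing branch shown above.

Valid in S4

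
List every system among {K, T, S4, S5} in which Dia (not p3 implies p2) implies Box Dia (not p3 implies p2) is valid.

S5

S4-tableau for the negation not (Dia (not p3 implies p2) implies Box Dia (not p3 implies p2)):
1. not (Dia (not p3 implies p2) implies Box Dia (not p3 implies p2)), 0
2. Dia (not p3 implies p2), 0   [neg-implies-rule on 1]
3. not Box Dia (not p3 implies p2), 0   [neg-implies-rule on 1]
4. not p3 implies p2, 1   [Dia-rule on 2: fresh world 1, 0R1]
5. p2, 1   [implies-rule on 4 (branches; this branch)]
6. not Dia (not p3 implies p2), 2   [neg-Box-rule on 3: fresh world 2, 0R2]
7. not (not p3 implies p2), 2   [neg-Dia-rule on 6 via 2R2]
8. not p3, 2   [neg-implies-rule on 7]
9. not p2, 2   [neg-implies-rule on 7]
Accessibility: 0R0, 0R1, 0R2, 1R1, 2R2
Complete open branch: countermodel on an S4-frame, so not valid in S4, nor in K, T (the same frame is also a K-frame and a T-frame).
S5-tableau for the negation not (Dia (not p3 implies p2) implies Box Dia (not p3 implies p2)):
1. not (Dia (not p3 implies p2) implies Box Dia (not p3 implies p2)), 0
2. Dia (not p3 implies p2), 0   [neg-implies-rule on 1]
3. not Box Dia (not p3 implies p2), 0   [neg-implies-rule on 1]
4. not p3 implies p2, 1   [Dia-rule on 2: fresh world 1, 0R1]
5. p2, 1   [implies-rule on 4 (branches; this branch)]
6. not Dia (not p3 implies p2), 2   [neg-Box-rule on 3: fresh world 2, 0R2]
7. not (not p3 implies p2), 0   [neg-Dia-rule on 6 via 2R0]
8. not p3, 0   [neg-implies-rule on 7]
9. not p2, 0   [neg-implies-rule on 7]
10. not (not p3 implies p2), 1   [neg-Dia-rule on 6 via 2R1]
11. not p3, 1   [neg-implies-rule on 10]
12. not p2, 1   [neg-implies-rule on 10]
Accessibility: 0R0, 0R1, 0R2, 1R0, 1R1, 1R2, 2R0, 2R1, 2R2
Branch closes: p2 and not p2 both at 1.
Every branch closes (one shown): valid in S5.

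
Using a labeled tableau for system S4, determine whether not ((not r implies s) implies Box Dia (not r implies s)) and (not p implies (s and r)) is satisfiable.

1. not ((not r implies s) implies Box Dia (not r implies s)) and (not p implies (s and r)), 0
2. not ((not r implies s) implies Box Dia (not r implies s)), 0   [and-rule on 1]
3. not p implies (s and r), 0   [and-rule on 1]
4. not r implies s, 0   [neg-implies-rule on 2]
5. not Box Dia (not r implies s), 0   [neg-implies-rule on 2]
6. s and r, 0   [implies-rule on 3 (branches; this branch)]
7. s, 0   [and-rule on 6]
8. r, 0   [and-rule on 6]
9. not Dia (not r implies s), 1   [neg-Box-rule on 5: fresh world 1, 0R1]
10. not (not r implies s), 1   [neg-Dia-rule on 9 via 1R1]
11. not r, 1   [neg-implies-rule on 10]
12. not s, 1   [neg-implies-rule on 10]
Accessibility: 0R0, 0R1, 1R1

Satisfiable (open branch found)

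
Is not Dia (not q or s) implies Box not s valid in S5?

Tableau for the negation not (not Dia (not q or s) implies Box not s):
1. not (not Dia (not q or s) implies Box not s), 0
2. not Dia (not q or s), 0
3. not Box not s, 0
4. not (not q or s), 0
5. q, 0
6. not s, 0
7. s, 1
8. not (not q or s), 1
9. q, 1
10. not s, 1
Accessibility: 0R0, 0R1, 1R0, 1R1
Branch closes: s and not s both at 1.
All branches of the negation close; one closing branch shown above.

Yes, valid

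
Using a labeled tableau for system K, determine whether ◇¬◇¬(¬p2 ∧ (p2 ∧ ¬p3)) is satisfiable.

Satisfiable (open branch found)

1. ◇¬◇¬(¬p2 ∧ (p2 ∧ ¬p3)), u
2. ¬◇¬(¬p2 ∧ (p2 ∧ ¬p3)), v
Accessibility: uRv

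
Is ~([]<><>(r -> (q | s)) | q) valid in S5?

Tableau for the negation []<><>(r -> (q | s)) | q:
1. []<><>(r -> (q | s)) | q, 0
2. q, 0   [|-rule on 1 (branches; this branch)]
Accessibility: 0R0
The negation has an open branch (countermodel exists).

Not valid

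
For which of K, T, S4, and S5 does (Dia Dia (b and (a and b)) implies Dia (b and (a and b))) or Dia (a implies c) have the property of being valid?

T-tableau for the negation not ((Dia Dia (b and (a and b)) implies Dia (b and (a and b))) or Dia (a implies c)):
1. not ((Dia Dia (b and (a and b)) implies Dia (b and (a and b))) or Dia (a implies c)), 0
2. not (Dia Dia (b and (a and b)) implies Dia (b and (a and b))), 0   [neg-or-rule on 1]
3. not Dia (a implies c), 0   [neg-or-rule on 1]
4. Dia Dia (b and (a and b)), 0   [neg-implies-rule on 2]
5. not Dia (b and (a and b)), 0   [neg-implies-rule on 2]
6. not (a implies c), 0   [neg-Dia-rule on 3 via 0R0]
7. a, 0   [neg-implies-rule on 6]
8. not c, 0   [neg-implies-rule on 6]
9. not (b and (a and b)), 0   [neg-Dia-rule on 5 via 0R0]
10. not (a and b), 0   [neg-and-rule on 9 (branches; this branch)]
11. not b, 0   [neg-and-rule on 10 (branches; this branch)]
12. Dia (b and (a and b)), 1   [Dia-rule on 4: fresh world 1, 0R1]
13. not (a implies c), 1   [neg-Dia-rule on 3 via 0R1]
14. a, 1   [neg-implies-rule on 13]
15. not c, 1   [neg-implies-rule on 13]
16. not (b and (a and b)), 1   [neg-Dia-rule on 5 via 0R1]
17. not (a and b), 1   [neg-and-rule on 16 (branches; this branch)]
18. not b, 1   [neg-and-rule on 17 (branches; this branch)]
19. b and (a and b), 2   [Dia-rule on 12: fresh world 2, 1R2]
20. b, 2   [and-rule on 19]
21. a and b, 2   [and-rule on 19]
22. a, 2   [and-rule on 21]
Accessibility: 0R0, 0R1, 1R1, 1R2, 2R2
Complete open branch: countermodel on a T-frame, so not valid in T, nor in K (the same frame is also a K-frame).
S4-tableau for the negation not ((Dia Dia (b and (a and b)) implies Dia (b and (a and b))) or Dia (a implies c)):
1. not ((Dia Dia (b and (a and b)) implies Dia (b and (a and b))) or Dia (a implies c)), 0
2. not (Dia Dia (b and (a and b)) implies Dia (b and (a and b))), 0   [neg-or-rule on 1]
3. not Dia (a implies c), 0   [neg-or-rule on 1]
4. Dia Dia (b and (a and b)), 0   [neg-implies-rule on 2]
5. not Dia (b and (a and b)), 0   [neg-implies-rule on 2]
6. not (a implies c), 0   [neg-Dia-rule on 3 via 0R0]
7. a, 0   [neg-implies-rule on 6]
8. not c, 0   [neg-implies-rule on 6]
9. not (b and (a and b)), 0   [neg-Dia-rule on 5 via 0R0]
10. not (a and b), 0   [neg-and-rule on 9 (branches; this branch)]
11. not b, 0   [neg-and-rule on 10 (branches; this branch)]
12. Dia (b and (a and b)), 1   [Dia-rule on 4: fresh world 1, 0R1]
13. not (a implies c), 1   [neg-Dia-rule on 3 via 0R1]
14. a, 1   [neg-implies-rule on 13]
15. not c, 1   [neg-implies-rule on 13]
16. not (b and (a and b)), 1   [neg-Dia-rule on 5 via 0R1]
17. not (a and b), 1   [neg-and-rule on 16 (branches; this branch)]
18. not b, 1   [neg-and-rule on 17 (branches; this branch)]
19. b and (a and b), 2   [Dia-rule on 12: fresh world 2, 1R2]
20. b, 2   [and-rule on 19]
21. a and b, 2   [and-rule on 19]
22. a, 2   [and-rule on 21]
23. not (a implies c), 2   [neg-Dia-rule on 3 via 0R2]
24. not c, 2   [neg-implies-rule on 23]
25. not (b and (a and b)), 2   [neg-Dia-rule on 5 via 0R2]
26. not (a and b), 2   [neg-and-rule on 25 (branches; this branch)]
27. not b, 2   [neg-and-rule on 26 (branches; this branch)]
Accessibility: 0R0, 0R1, 0R2, 1R1, 1R2, 2R2
Branch closes: b and not b both at 2.
Every branch closes (one shown): valid in S4, hence also in S5 (every theorem of S4 is a theorem of S5).

S4, S5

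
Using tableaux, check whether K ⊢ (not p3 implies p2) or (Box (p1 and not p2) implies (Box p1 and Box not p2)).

Tableau for the negation not ((not p3 implies p2) or (Box (p1 and not p2) implies (Box p1 and Box not p2))):
1. not ((not p3 implies p2) or (Box (p1 and not p2) implies (Box p1 and Box not p2))), 0
2. not (not p3 implies p2), 0
3. not (Box (p1 and not p2) implies (Box p1 and Box not p2)), 0
4. not p3, 0
5. not p2, 0
6. Box (p1 and not p2), 0
7. not (Box p1 and Box not p2), 0
8. not Box not p2, 0
9. p2, 1
10. p1 and not p2, 1
11. p1, 1
12. not p2, 1
Accessibility: 0R1
Branch closes: p2 and not p2 both at 1.
All branches of the negation close; one closing branch shown above.

Yes, valid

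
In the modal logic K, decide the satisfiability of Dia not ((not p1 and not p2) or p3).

1. Dia not ((not p1 and not p2) or p3), w0
2. not ((not p1 and not p2) or p3), w1
3. not (not p1 and not p2), w1
4. not p3, w1
5. p2, w1
Accessibility: w0Rw1

Satisfiable (open branch found)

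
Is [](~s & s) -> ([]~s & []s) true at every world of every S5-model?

Tableau for the negation ~([](~s & s) -> ([]~s & []s)):
1. ~([](~s & s) -> ([]~s & []s)), u
2. [](~s & s), u   [~->-rule on 1]
3. ~([]~s & []s), u   [~->-rule on 1]
4. ~s & s, u   [[]-rule on 2 via uRu]
5. ~s, u   [&-rule on 4]
6. s, u   [&-rule on 4]
Accessibility: uRu
Branch closes: s and ~s both at u.
Every branch of the negation's tableau closes; the branch above is one of them.

Valid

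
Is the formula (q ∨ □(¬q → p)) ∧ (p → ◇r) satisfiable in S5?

Yes, satisfiable

1. (q ∨ □(¬q → p)) ∧ (p → ◇r), w0
2. q ∨ □(¬q → p), w0
3. p → ◇r, w0
4. □(¬q → p), w0
5. ¬q → p, w0
6. ◇r, w0
7. p, w0
8. r, w1
9. ¬q → p, w1
10. p, w1
Accessibility: w0Rw0, w0Rw1, w1Rw0, w1Rw1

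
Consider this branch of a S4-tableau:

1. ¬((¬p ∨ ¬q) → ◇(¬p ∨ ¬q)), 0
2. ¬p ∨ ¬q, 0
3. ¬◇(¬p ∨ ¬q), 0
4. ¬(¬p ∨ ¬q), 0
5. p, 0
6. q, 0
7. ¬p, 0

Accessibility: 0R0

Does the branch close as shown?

Yes, closed

Both p and ¬p appear at 0.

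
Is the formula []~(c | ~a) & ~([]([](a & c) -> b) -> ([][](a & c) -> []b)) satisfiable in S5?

Unsatisfiable (every branch closes)

1. []~(c | ~a) & ~([]([](a & c) -> b) -> ([][](a & c) -> []b)), w0
2. []~(c | ~a), w0
3. ~([]([](a & c) -> b) -> ([][](a & c) -> []b)), w0
4. []([](a & c) -> b), w0
5. ~([][](a & c) -> []b), w0
6. [][](a & c), w0
7. ~[]b, w0
8. ~(c | ~a), w0
9. ~c, w0
10. a, w0
11. [](a & c) -> b, w0
12. [](a & c), w0
13. a & c, w0
14. c, w0
Accessibility: w0Rw0
Branch closes: c and ~c both at w0.
(One branch shown.) All branches close.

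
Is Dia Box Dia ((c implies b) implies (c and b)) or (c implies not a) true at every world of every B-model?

Tableau for the negation not (Dia Box Dia ((c implies b) implies (c and b)) or (c implies not a)):
1. not (Dia Box Dia ((c implies b) implies (c and b)) or (c implies not a)), u
2. not Dia Box Dia ((c implies b) implies (c and b)), u
3. not (c implies not a), u
4. c, u
5. a, u
6. not Box Dia ((c implies b) implies (c and b)), u
7. not Dia ((c implies b) implies (c and b)), v
8. not Box Dia ((c implies b) implies (c and b)), v
9. not ((c implies b) implies (c and b)), u
10. c implies b, u
11. not (c and b), u
12. not ((c implies b) implies (c and b)), v
13. c implies b, v
14. not (c and b), v
15. b, u
16. not b, u
Accessibility: uRu, uRv, vRu, vRv
Branch closes: b and not b both at u.
Every branch of the negation's tableau closes; the branch above is one of them.

Valid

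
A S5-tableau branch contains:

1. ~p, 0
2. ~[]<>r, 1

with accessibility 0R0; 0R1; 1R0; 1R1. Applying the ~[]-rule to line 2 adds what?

a fresh world 2 with 1R2, and ~<>r at 2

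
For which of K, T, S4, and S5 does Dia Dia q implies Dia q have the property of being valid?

T-tableau for the negation not (Dia Dia q implies Dia q):
1. not (Dia Dia q implies Dia q), 0
2. Dia Dia q, 0   [neg-implies-rule on 1]
3. not Dia q, 0   [neg-implies-rule on 1]
4. not q, 0   [neg-Dia-rule on 3 via 0R0]
5. Dia q, 1   [Dia-rule on 2: fresh world 1, 0R1]
6. not q, 1   [neg-Dia-rule on 3 via 0R1]
7. q, 2   [Dia-rule on 5: fresh world 2, 1R2]
Accessibility: 0R0, 0R1, 1R1, 1R2, 2R2
Complete open branch: countermodel on a T-frame, so not valid in T, nor in K (the same frame is also a K-frame).
S4-tableau for the negation not (Dia Dia q implies Dia q):
1. not (Dia Dia q implies Dia q), 0
2. Dia Dia q, 0   [neg-implies-rule on 1]
3. not Dia q, 0   [neg-implies-rule on 1]
4. not q, 0   [neg-Dia-rule on 3 via 0R0]
5. Dia q, 1   [Dia-rule on 2: fresh world 1, 0R1]
6. not q, 1   [neg-Dia-rule on 3 via 0R1]
7. q, 2   [Dia-rule on 5: fresh world 2, 1R2]
8. not q, 2   [neg-Dia-rule on 3 via 0R2]
Accessibility: 0R0, 0R1, 0R2, 1R1, 1R2, 2R2
Branch closes: q and not q both at 2.
Every branch closes (one shown): valid in S4, hence also in S5 (every theorem of S4 is a theorem of S5).

S4, S5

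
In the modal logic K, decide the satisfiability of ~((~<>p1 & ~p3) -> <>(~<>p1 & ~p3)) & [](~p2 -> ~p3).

Satisfiable (open branch found)

1. ~((~<>p1 & ~p3) -> <>(~<>p1 & ~p3)) & [](~p2 -> ~p3), w0
2. ~((~<>p1 & ~p3) -> <>(~<>p1 & ~p3)), w0   [&-rule on 1]
3. [](~p2 -> ~p3), w0   [&-rule on 1]
4. ~<>p1 & ~p3, w0   [~->-rule on 2]
5. ~<>(~<>p1 & ~p3), w0   [~->-rule on 2]
6. ~<>p1, w0   [&-rule on 4]
7. ~p3, w0   [&-rule on 4]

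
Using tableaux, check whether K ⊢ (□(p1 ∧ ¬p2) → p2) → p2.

Tableau for the negation ¬((□(p1 ∧ ¬p2) → p2) → p2):
1. ¬((□(p1 ∧ ¬p2) → p2) → p2), 0
2. □(p1 ∧ ¬p2) → p2, 0   [¬→-rule on 1]
3. ¬p2, 0   [¬→-rule on 1]
4. ¬□(p1 ∧ ¬p2), 0   [→-rule on 2 (branches; this branch)]
5. ¬(p1 ∧ ¬p2), 1   [¬□-rule on 4: fresh world 1, 0R1]
6. p2, 1   [¬∧-rule on 5 (branches; this branch)]
Accessibility: 0R1
The negation has an open branch (countermodel exists).

Not valid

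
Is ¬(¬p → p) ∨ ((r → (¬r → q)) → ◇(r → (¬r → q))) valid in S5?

Valid in S5

Tableau for the negation ¬(¬(¬p → p) ∨ ((r → (¬r → q)) → ◇(r → (¬r → q)))):
1. ¬(¬(¬p → p) ∨ ((r → (¬r → q)) → ◇(r → (¬r → q)))), 0
2. ¬p → p, 0
3. ¬((r → (¬r → q)) → ◇(r → (¬r → q))), 0
4. r → (¬r → q), 0
5. ¬◇(r → (¬r → q)), 0
6. ¬(r → (¬r → q)), 0
7. r, 0
8. ¬(¬r → q), 0
9. ¬r, 0
10. ¬q, 0
Accessibility: 0R0
Branch closes: r and ¬r both at 0.
All branches of the negation close; one closing branch shown above.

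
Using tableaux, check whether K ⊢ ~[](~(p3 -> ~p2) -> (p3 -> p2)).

Tableau for the negation [](~(p3 -> ~p2) -> (p3 -> p2)):
1. [](~(p3 -> ~p2) -> (p3 -> p2)), u
The negation has an open branch (countermodel exists).

Invalid (countermodel exists)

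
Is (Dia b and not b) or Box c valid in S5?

Tableau for the negation not ((Dia b and not b) or Box c):
1. not ((Dia b and not b) or Box c), w0
2. not (Dia b and not b), w0
3. not Box c, w0
4. b, w0
5. not c, w1
Accessibility: w0Rw0, w0Rw1, w1Rw0, w1Rw1
The negation has an open branch (countermodel exists).

No, not valid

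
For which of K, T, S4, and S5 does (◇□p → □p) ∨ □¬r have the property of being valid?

S5

S4-tableau for the negation ¬((◇□p → □p) ∨ □¬r):
1. ¬((◇□p → □p) ∨ □¬r), 0
2. ¬(◇□p → □p), 0
3. ¬□¬r, 0
4. ◇□p, 0
5. ¬□p, 0
6. r, 1
7. □p, 2
8. p, 2
9. ¬p, 3
Accessibility: 0R0, 0R1, 0R2, 0R3, 1R1, 2R2, 3R3
Complete open branch: countermodel on an S4-frame, so not valid in S4, nor in K, T (the same frame is also a K-frame and a T-frame).
S5-tableau for the negation ¬((◇□p → □p) ∨ □¬r):
1. ¬((◇□p → □p) ∨ □¬r), 0
2. ¬(◇□p → □p), 0
3. ¬□¬r, 0
4. ◇□p, 0
5. ¬□p, 0
6. r, 1
7. □p, 2
8. p, 0
9. p, 1
10. p, 2
11. ¬p, 3
12. p, 3
Accessibility: 0R0, 0R1, 0R2, 0R3, 1R0, 1R1, 1R2, 1R3, 2R0, 2R1, 2R2, 2R3, 3R0, 3R1, 3R2, 3R3
Branch closes: p and ¬p both at 3.
Every branch closes (one shown): valid in S5.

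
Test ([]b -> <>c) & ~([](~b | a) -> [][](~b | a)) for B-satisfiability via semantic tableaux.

Satisfiable

1. ([]b -> <>c) & ~([](~b | a) -> [][](~b | a)), 0
2. []b -> <>c, 0
3. ~([](~b | a) -> [][](~b | a)), 0
4. [](~b | a), 0
5. ~[][](~b | a), 0
6. ~b | a, 0
7. <>c, 0
8. a, 0
9. ~[](~b | a), 1
10. ~b | a, 1
11. a, 1
12. c, 2
13. ~b | a, 2
14. a, 2
15. ~(~b | a), 3
16. b, 3
17. ~a, 3
Accessibility: 0R0, 0R1, 0R2, 1R0, 1R1, 1R3, 2R0, 2R2, 3R1, 3R3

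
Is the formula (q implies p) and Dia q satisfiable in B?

Satisfiable (open branch found)

1. (q implies p) and Dia q, u
2. q implies p, u
3. Dia q, u
4. p, u
5. q, v
Accessibility: uRu, uRv, vRu, vRv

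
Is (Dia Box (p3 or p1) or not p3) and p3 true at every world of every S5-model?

Tableau for the negation not ((Dia Box (p3 or p1) or not p3) and p3):
1. not ((Dia Box (p3 or p1) or not p3) and p3), w0
2. not p3, w0   [neg-and-rule on 1 (branches; this branch)]
Accessibility: w0Rw0
The negation has an open branch (countermodel exists).

Invalid (countermodel exists)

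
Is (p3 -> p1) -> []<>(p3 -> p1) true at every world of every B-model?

Tableau for the negation ~((p3 -> p1) -> []<>(p3 -> p1)):
1. ~((p3 -> p1) -> []<>(p3 -> p1)), 0
2. p3 -> p1, 0
3. ~[]<>(p3 -> p1), 0
4. p1, 0
5. ~<>(p3 -> p1), 1
6. ~(p3 -> p1), 0
7. p3, 0
8. ~p1, 0
Accessibility: 0R0, 0R1, 1R0, 1R1
Branch closes: p1 and ~p1 both at 0.
All branches of the negation close; one closing branch shown above.

Valid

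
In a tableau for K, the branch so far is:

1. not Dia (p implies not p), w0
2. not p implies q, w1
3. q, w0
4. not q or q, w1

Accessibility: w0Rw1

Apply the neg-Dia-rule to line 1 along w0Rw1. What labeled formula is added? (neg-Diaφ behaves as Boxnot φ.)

neg-Diaφ behaves as Boxnot φ: propagate the negated body to each accessible world.

not (p implies not p), w1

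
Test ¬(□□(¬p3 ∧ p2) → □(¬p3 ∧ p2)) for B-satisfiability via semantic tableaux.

No, unsatisfiable

1. ¬(□□(¬p3 ∧ p2) → □(¬p3 ∧ p2)), w0
2. □□(¬p3 ∧ p2), w0   [¬→-rule on 1]
3. ¬□(¬p3 ∧ p2), w0   [¬→-rule on 1]
4. □(¬p3 ∧ p2), w0   [□-rule on 2 via w0Rw0]
5. ¬p3 ∧ p2, w0   [□-rule on 4 via w0Rw0]
6. ¬p3, w0   [∧-rule on 5]
7. p2, w0   [∧-rule on 5]
8. ¬(¬p3 ∧ p2), w1   [¬□-rule on 3: fresh world w1, w0Rw1]
9. □(¬p3 ∧ p2), w1   [□-rule on 2 via w0Rw1]
10. ¬p3 ∧ p2, w1   [□-rule on 4 via w0Rw1]
11. ¬p3, w1   [∧-rule on 10]
12. p2, w1   [∧-rule on 10]
13. ¬p2, w1   [¬∧-rule on 8 (branches; this branch)]
Accessibility: w0Rw0, w0Rw1, w1Rw0, w1Rw1
Branch closes: p2 and ¬p2 both at w1.
(One branch shown.) All branches close.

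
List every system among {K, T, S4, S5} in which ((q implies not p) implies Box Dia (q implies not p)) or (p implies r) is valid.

S5

S5-tableau for the negation not (((q implies not p) implies Box Dia (q implies not p)) or (p implies r)):
1. not (((q implies not p) implies Box Dia (q implies not p)) or (p implies r)), 0
2. not ((q implies not p) implies Box Dia (q implies not p)), 0
3. not (p implies r), 0
4. q implies not p, 0
5. not Box Dia (q implies not p), 0
6. p, 0
7. not r, 0
8. not q, 0
9. not Dia (q implies not p), 1
10. not (q implies not p), 0
11. q, 0
Accessibility: 0R0, 0R1, 1R0, 1R1
Branch closes: q and not q both at 0.
Every branch closes (one shown): valid in S5.
S4-tableau for the negation not (((q implies not p) implies Box Dia (q implies not p)) or (p implies r)):
1. not (((q implies not p) implies Box Dia (q implies not p)) or (p implies r)), 0
2. not ((q implies not p) implies Box Dia (q implies not p)), 0
3. not (p implies r), 0
4. q implies not p, 0
5. not Box Dia (q implies not p), 0
6. p, 0
7. not r, 0
8. not q, 0
9. not Dia (q implies not p), 1
10. not (q implies not p), 1
11. q, 1
12. p, 1
Accessibility: 0R0, 0R1, 1R1
Complete open branch: countermodel on an S4-frame, so not valid in S4, nor in K, T (the same frame is also a K-frame and a T-frame).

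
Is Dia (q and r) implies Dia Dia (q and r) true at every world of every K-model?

Invalid (countermodel exists)

Tableau for the negation not (Dia (q and r) implies Dia Dia (q and r)):
1. not (Dia (q and r) implies Dia Dia (q and r)), u
2. Dia (q and r), u   [neg-implies-rule on 1]
3. not Dia Dia (q and r), u   [neg-implies-rule on 1]
4. q and r, v   [Dia-rule on 2: fresh world v, uRv]
5. q, v   [and-rule on 4]
6. r, v   [and-rule on 4]
7. not Dia (q and r), v   [neg-Dia-rule on 3 via uRv]
Accessibility: uRv
The negation has an open branch (countermodel exists).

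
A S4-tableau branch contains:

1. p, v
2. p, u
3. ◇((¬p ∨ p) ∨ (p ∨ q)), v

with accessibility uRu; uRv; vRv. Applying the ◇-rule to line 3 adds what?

a fresh world w with vRw, and (¬p ∨ p) ∨ (p ∨ q) at w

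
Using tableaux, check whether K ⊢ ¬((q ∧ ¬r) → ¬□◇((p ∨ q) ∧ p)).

Tableau for the negation (q ∧ ¬r) → ¬□◇((p ∨ q) ∧ p):
1. (q ∧ ¬r) → ¬□◇((p ∨ q) ∧ p), 0
2. ¬□◇((p ∨ q) ∧ p), 0
3. ¬◇((p ∨ q) ∧ p), 1
Accessibility: 0R1
The negation has an open branch (countermodel exists).

No, not valid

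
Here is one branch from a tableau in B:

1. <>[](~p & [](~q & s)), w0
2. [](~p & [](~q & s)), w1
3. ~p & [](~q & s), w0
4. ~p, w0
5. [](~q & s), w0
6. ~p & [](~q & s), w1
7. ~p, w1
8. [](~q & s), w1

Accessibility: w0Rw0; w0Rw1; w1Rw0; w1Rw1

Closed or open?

Open

There is no literal clash: for every atom and world, at most one sign appears.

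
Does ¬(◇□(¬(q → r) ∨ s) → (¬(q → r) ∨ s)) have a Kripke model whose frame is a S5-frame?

1. ¬(◇□(¬(q → r) ∨ s) → (¬(q → r) ∨ s)), u
2. ◇□(¬(q → r) ∨ s), u   [¬→-rule on 1]
3. ¬(¬(q → r) ∨ s), u   [¬→-rule on 1]
4. q → r, u   [¬∨-rule on 3]
5. ¬s, u   [¬∨-rule on 3]
6. r, u   [→-rule on 4 (branches; this branch)]
7. □(¬(q → r) ∨ s), v   [◇-rule on 2: fresh world v, uRv]
8. ¬(q → r) ∨ s, u   [□-rule on 7 via vRu]
9. ¬(q → r) ∨ s, v   [□-rule on 7 via vRv]
10. ¬(q → r), u   [∨-rule on 8 (branches; this branch)]
11. q, u   [¬→-rule on 10]
12. ¬r, u   [¬→-rule on 10]
Accessibility: uRu, uRv, vRu, vRv
Branch closes: r and ¬r both at u.
(One branch shown.) All branches close.

Unsatisfiable (every branch closes)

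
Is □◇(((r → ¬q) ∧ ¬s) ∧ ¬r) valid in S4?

No, not valid

Tableau for the negation ¬□◇(((r → ¬q) ∧ ¬s) ∧ ¬r):
1. ¬□◇(((r → ¬q) ∧ ¬s) ∧ ¬r), 0
2. ¬◇(((r → ¬q) ∧ ¬s) ∧ ¬r), 1
3. ¬(((r → ¬q) ∧ ¬s) ∧ ¬r), 1
4. r, 1
Accessibility: 0R0, 0R1, 1R1
The negation has an open branch (countermodel exists).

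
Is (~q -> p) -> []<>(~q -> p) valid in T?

No, not valid

Tableau for the negation ~((~q -> p) -> []<>(~q -> p)):
1. ~((~q -> p) -> []<>(~q -> p)), 0
2. ~q -> p, 0
3. ~[]<>(~q -> p), 0
4. p, 0
5. ~<>(~q -> p), 1
6. ~(~q -> p), 1
7. ~q, 1
8. ~p, 1
Accessibility: 0R0, 0R1, 1R1
The negation has an open branch (countermodel exists).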